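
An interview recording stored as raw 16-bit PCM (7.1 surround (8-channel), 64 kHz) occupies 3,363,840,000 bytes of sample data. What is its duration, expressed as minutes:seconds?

Byte rate = 64,000 × 2 × 8 = 1,024,000 bytes/s.
Duration = 3,363,840,000 / 1,024,000 = 3,285 s.
3,285 s = 54:45.

54:45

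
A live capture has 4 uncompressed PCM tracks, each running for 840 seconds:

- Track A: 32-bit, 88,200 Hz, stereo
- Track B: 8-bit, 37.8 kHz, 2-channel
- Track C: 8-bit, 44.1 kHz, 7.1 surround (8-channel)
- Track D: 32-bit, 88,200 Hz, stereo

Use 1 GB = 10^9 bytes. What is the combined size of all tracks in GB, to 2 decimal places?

1.55 GB

Track A: 88,200 × 840 × 4 × 2 = 592,704,000 bytes.
Track B: 37,800 × 840 × 1 × 2 = 63,504,000 bytes.
Track C: 44,100 × 840 × 1 × 8 = 296,352,000 bytes.
Track D: 88,200 × 840 × 4 × 2 = 592,704,000 bytes.
Total = 1,545,264,000 bytes = 1.55 GB.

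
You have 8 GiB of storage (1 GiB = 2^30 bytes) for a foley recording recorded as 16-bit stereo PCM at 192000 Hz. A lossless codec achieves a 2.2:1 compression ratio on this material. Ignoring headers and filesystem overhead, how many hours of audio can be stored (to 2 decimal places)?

6.84 hours

Uncompressed byte rate = 192,000 × 2 × 2 = 768,000 bytes/s.
After 2.2:1 compression, effective rate ≈ 349090.91 bytes/s.
Capacity = 8 × 1,073,741,824 = 8,589,934,592 bytes.
8,589,934,592 / effective rate ≈ 24606.58 s → 6.84 hours.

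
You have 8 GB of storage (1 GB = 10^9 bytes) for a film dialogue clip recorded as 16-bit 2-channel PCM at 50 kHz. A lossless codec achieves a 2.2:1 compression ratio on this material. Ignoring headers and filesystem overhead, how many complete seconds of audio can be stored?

88,000 seconds

Uncompressed byte rate = 50,000 × 2 × 2 = 200,000 bytes/s.
After 2.2:1 compression, effective rate ≈ 90909.09 bytes/s.
Capacity = 8 × 1,000,000,000 = 8,000,000,000 bytes.
8,000,000,000 / effective rate ≈ 88000 s → 88,000 seconds.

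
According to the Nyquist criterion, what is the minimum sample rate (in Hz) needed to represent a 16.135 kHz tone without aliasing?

Minimum sample rate = 2 × 16,135 Hz = 32,270 Hz.

32,270 Hz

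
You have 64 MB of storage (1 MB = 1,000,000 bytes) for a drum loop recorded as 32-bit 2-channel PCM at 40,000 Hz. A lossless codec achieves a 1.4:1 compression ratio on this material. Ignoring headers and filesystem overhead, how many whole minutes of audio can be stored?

Uncompressed byte rate = 40,000 × 4 × 2 = 320,000 bytes/s.
After 1.4:1 compression, effective rate ≈ 228571.43 bytes/s.
Capacity = 64 × 1,000,000 = 64,000,000 bytes.
64,000,000 / effective rate ≈ 280 s → 4 minutes.

4 minutes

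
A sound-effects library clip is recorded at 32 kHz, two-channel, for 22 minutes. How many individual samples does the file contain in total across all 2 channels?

84,480,000 samples

22 minutes = 1,320 s.
32,000 × 1,320 s × 2 ch = 84,480,000 samples.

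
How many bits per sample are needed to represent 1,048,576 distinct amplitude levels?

20 bits

log2(1,048,576) = 20.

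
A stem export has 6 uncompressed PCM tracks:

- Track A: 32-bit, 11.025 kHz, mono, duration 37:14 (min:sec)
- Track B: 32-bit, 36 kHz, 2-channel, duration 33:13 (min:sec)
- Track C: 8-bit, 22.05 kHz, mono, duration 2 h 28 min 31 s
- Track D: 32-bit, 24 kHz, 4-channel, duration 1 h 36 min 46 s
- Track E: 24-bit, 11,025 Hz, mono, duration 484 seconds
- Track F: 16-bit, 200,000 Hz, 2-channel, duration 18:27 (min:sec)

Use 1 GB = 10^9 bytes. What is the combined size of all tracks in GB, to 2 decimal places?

Track A: 37:14 (min:sec) = 2,234 s; 11,025 × 2,234 × 4 × 1 = 98,519,400 bytes.
Track B: 33:13 (min:sec) = 1,993 s; 36,000 × 1,993 × 4 × 2 = 573,984,000 bytes.
Track C: 2 h 28 min 31 s = 8,911 s; 22,050 × 8,911 × 1 × 1 = 196,487,550 bytes.
Track D: 1 h 36 min 46 s = 5,806 s; 24,000 × 5,806 × 4 × 4 = 2,229,504,000 bytes.
Track E: 11,025 × 484 × 3 × 1 = 16,008,300 bytes.
Track F: 18:27 (min:sec) = 1,107 s; 200,000 × 1,107 × 2 × 2 = 885,600,000 bytes.
Total = 4,000,103,250 bytes = 4.00 GB.

4.00 GB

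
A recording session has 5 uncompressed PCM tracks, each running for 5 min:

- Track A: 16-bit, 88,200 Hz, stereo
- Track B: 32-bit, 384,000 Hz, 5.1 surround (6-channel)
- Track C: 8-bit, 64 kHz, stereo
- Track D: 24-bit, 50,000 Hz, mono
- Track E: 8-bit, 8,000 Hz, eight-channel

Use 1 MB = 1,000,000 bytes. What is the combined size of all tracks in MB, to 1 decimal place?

5 min = 300 s.
Track A: 88,200 × 300 × 2 × 2 = 105,840,000 bytes.
Track B: 384,000 × 300 × 4 × 6 = 2,764,800,000 bytes.
Track C: 64,000 × 300 × 1 × 2 = 38,400,000 bytes.
Track D: 50,000 × 300 × 3 × 1 = 45,000,000 bytes.
Track E: 8,000 × 300 × 1 × 8 = 19,200,000 bytes.
Total = 2,973,240,000 bytes = 2973.2 MB.

2973.2 MB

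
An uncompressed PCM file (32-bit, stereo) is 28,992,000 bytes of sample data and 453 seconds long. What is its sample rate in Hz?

8,000 Hz

Bytes = sample_rate × seconds × bytes_per_sample × channels.
sample_rate = 28,992,000 / (453 × 4 × 2) = 28,992,000 / 3,624 = 8,000 Hz.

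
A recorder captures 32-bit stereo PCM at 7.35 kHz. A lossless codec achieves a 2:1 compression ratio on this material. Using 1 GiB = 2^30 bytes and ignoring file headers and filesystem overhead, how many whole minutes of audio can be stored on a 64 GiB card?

38,956 minutes

Uncompressed byte rate = 7,350 × 4 × 2 = 58,800 bytes/s.
After 2:1 compression, effective rate ≈ 29400 bytes/s.
Capacity = 64 × 1,073,741,824 = 68,719,476,736 bytes.
68,719,476,736 / effective rate ≈ 2337397.17 s → 38,956 minutes.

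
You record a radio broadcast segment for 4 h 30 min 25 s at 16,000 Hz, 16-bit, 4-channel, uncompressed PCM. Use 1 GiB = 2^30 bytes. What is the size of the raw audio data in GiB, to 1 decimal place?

1.9 GiB

Duration = 4 h 30 min 25 s = 16,225 s.
Bytes = 16,000 samples/s × 16,225 s × 2 bytes/sample × 4 ch = 2,076,800,000 bytes.
2,076,800,000 / 1,073,741,824 = 1.9 GiB.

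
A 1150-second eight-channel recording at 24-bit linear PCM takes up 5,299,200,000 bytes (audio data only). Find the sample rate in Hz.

192,000 Hz

Bytes = sample_rate × seconds × bytes_per_sample × channels.
sample_rate = 5,299,200,000 / (1,150 × 3 × 8) = 5,299,200,000 / 27,600 = 192,000 Hz.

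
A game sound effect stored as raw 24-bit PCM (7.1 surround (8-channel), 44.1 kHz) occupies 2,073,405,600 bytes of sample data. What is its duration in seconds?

Byte rate = 44,100 × 3 × 8 = 1,058,400 bytes/s.
Duration = 2,073,405,600 / 1,058,400 = 1,959 s.

1,959 seconds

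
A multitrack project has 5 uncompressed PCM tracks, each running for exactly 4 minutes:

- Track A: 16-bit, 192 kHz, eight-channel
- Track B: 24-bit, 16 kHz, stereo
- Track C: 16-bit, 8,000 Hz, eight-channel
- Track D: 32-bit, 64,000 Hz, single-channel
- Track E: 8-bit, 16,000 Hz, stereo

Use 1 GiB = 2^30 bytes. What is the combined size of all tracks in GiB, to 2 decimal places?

0.80 GiB

exactly 4 minutes = 240 s.
Track A: 192,000 × 240 × 2 × 8 = 737,280,000 bytes.
Track B: 16,000 × 240 × 3 × 2 = 23,040,000 bytes.
Track C: 8,000 × 240 × 2 × 8 = 30,720,000 bytes.
Track D: 64,000 × 240 × 4 × 1 = 61,440,000 bytes.
Track E: 16,000 × 240 × 1 × 2 = 7,680,000 bytes.
Total = 860,160,000 bytes = 0.80 GiB.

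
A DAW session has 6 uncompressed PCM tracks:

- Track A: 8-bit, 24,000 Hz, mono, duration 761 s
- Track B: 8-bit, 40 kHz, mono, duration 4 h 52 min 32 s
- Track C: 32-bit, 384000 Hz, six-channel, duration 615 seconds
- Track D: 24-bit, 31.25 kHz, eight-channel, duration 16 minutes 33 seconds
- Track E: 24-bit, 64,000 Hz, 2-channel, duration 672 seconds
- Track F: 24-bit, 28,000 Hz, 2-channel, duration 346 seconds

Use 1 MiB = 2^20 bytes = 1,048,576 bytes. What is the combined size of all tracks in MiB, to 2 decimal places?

Track A: 24,000 × 761 × 1 × 1 = 18,264,000 bytes.
Track B: 4 h 52 min 32 s = 17,552 s; 40,000 × 17,552 × 1 × 1 = 702,080,000 bytes.
Track C: 384,000 × 615 × 4 × 6 = 5,667,840,000 bytes.
Track D: 16 minutes 33 seconds = 993 s; 31,250 × 993 × 3 × 8 = 744,750,000 bytes.
Track E: 64,000 × 672 × 3 × 2 = 258,048,000 bytes.
Track F: 28,000 × 346 × 3 × 2 = 58,128,000 bytes.
Total = 7,449,110,000 bytes = 7104.02 MiB.

7104.02 MiB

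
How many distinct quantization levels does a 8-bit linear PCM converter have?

2^8 = 256.

256 levels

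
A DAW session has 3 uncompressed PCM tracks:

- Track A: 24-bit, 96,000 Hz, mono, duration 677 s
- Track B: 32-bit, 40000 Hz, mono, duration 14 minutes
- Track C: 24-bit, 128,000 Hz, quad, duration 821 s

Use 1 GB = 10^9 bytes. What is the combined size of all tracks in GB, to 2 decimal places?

Track A: 96,000 × 677 × 3 × 1 = 194,976,000 bytes.
Track B: 14 minutes = 840 s; 40,000 × 840 × 4 × 1 = 134,400,000 bytes.
Track C: 128,000 × 821 × 3 × 4 = 1,261,056,000 bytes.
Total = 1,590,432,000 bytes = 1.59 GB.

1.59 GB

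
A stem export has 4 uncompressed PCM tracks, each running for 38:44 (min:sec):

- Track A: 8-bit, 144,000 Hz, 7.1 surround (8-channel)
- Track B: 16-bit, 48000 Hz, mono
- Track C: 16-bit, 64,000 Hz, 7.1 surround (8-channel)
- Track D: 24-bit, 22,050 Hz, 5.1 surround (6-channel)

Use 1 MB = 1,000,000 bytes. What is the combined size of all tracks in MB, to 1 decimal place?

38:44 (min:sec) = 2,324 s.
Track A: 144,000 × 2,324 × 1 × 8 = 2,677,248,000 bytes.
Track B: 48,000 × 2,324 × 2 × 1 = 223,104,000 bytes.
Track C: 64,000 × 2,324 × 2 × 8 = 2,379,776,000 bytes.
Track D: 22,050 × 2,324 × 3 × 6 = 922,395,600 bytes.
Total = 6,202,523,600 bytes = 6202.5 MB.

6202.5 MB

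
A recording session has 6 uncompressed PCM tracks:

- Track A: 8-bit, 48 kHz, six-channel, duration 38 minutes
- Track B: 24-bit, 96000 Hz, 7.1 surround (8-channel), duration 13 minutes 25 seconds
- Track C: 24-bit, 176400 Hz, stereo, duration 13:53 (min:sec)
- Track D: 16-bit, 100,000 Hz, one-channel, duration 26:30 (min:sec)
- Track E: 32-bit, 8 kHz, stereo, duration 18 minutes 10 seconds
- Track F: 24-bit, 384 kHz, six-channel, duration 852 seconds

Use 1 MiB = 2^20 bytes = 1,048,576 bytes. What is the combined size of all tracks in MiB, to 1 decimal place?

Track A: 38 minutes = 2,280 s; 48,000 × 2,280 × 1 × 6 = 656,640,000 bytes.
Track B: 13 minutes 25 seconds = 805 s; 96,000 × 805 × 3 × 8 = 1,854,720,000 bytes.
Track C: 13:53 (min:sec) = 833 s; 176,400 × 833 × 3 × 2 = 881,647,200 bytes.
Track D: 26:30 (min:sec) = 1,590 s; 100,000 × 1,590 × 2 × 1 = 318,000,000 bytes.
Track E: 18 minutes 10 seconds = 1,090 s; 8,000 × 1,090 × 4 × 2 = 69,760,000 bytes.
Track F: 384,000 × 852 × 3 × 6 = 5,889,024,000 bytes.
Total = 9,669,791,200 bytes = 9221.8 MiB.

9221.8 MiB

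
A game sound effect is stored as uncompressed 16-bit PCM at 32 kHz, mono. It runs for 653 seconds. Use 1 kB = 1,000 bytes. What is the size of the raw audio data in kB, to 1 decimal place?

Bytes = 32,000 samples/s × 653 s × 2 bytes/sample × 1 ch = 41,792,000 bytes.
41,792,000 / 1,000 = 41792.0 kB.

41792.0 kB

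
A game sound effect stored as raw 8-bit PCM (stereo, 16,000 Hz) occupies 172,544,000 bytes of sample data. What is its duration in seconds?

5,392 seconds

Byte rate = 16,000 × 1 × 2 = 32,000 bytes/s.
Duration = 172,544,000 / 32,000 = 5,392 s.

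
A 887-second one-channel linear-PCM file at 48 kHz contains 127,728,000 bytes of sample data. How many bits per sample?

Bytes per sample = 127,728,000 / (48,000 × 887 × 1) = 127,728,000 / 42,576,000 = 3.
Bit depth = 3 × 8 = 24 bits.

24 bits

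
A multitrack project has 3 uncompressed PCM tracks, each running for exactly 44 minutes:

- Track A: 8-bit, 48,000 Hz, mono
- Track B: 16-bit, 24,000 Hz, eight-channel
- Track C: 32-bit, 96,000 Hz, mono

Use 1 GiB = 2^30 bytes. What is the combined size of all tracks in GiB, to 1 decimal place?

exactly 44 minutes = 2,640 s.
Track A: 48,000 × 2,640 × 1 × 1 = 126,720,000 bytes.
Track B: 24,000 × 2,640 × 2 × 8 = 1,013,760,000 bytes.
Track C: 96,000 × 2,640 × 4 × 1 = 1,013,760,000 bytes.
Total = 2,154,240,000 bytes = 2.0 GiB.

2.0 GiB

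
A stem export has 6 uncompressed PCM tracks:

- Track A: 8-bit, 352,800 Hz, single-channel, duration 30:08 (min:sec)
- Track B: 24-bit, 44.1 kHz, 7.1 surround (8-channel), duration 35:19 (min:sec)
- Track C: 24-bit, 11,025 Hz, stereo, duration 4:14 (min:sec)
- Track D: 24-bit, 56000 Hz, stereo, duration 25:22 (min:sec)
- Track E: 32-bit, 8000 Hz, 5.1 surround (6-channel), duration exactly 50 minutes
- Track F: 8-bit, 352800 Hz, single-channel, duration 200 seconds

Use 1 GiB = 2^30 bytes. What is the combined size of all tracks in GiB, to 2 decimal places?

Track A: 30:08 (min:sec) = 1,808 s; 352,800 × 1,808 × 1 × 1 = 637,862,400 bytes.
Track B: 35:19 (min:sec) = 2,119 s; 44,100 × 2,119 × 3 × 8 = 2,242,749,600 bytes.
Track C: 4:14 (min:sec) = 254 s; 11,025 × 254 × 3 × 2 = 16,802,100 bytes.
Track D: 25:22 (min:sec) = 1,522 s; 56,000 × 1,522 × 3 × 2 = 511,392,000 bytes.
Track E: exactly 50 minutes = 3,000 s; 8,000 × 3,000 × 4 × 6 = 576,000,000 bytes.
Track F: 352,800 × 200 × 1 × 1 = 70,560,000 bytes.
Total = 4,055,366,100 bytes = 3.78 GiB.

3.78 GiB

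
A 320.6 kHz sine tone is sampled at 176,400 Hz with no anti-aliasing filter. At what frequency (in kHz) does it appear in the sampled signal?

32.2 kHz

Nyquist = 176,400/2 = 88,200 Hz; 320,600 Hz exceeds it.
Alias = |320,600 − 2×176,400| = |320,600 − 352,800| = 32,200 Hz = 32.2 kHz.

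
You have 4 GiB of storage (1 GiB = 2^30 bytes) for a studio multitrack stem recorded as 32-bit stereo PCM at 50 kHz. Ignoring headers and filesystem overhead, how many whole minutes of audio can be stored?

178 minutes

Uncompressed byte rate = 50,000 × 4 × 2 = 400,000 bytes/s.
Capacity = 4 × 1,073,741,824 = 4,294,967,296 bytes.
4,294,967,296 / 400,000 ≈ 10737.42 s → 178 minutes.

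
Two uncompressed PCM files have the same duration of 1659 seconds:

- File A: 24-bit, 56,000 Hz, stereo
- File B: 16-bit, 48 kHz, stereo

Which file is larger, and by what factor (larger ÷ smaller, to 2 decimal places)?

File A, by a factor of 1.75

File A: 56,000 × 3 × 2 = 336,000 bytes/s.
File B: 48,000 × 2 × 2 = 192,000 bytes/s.
File A is larger; ratio = 557,424,000 / 318,528,000 = 1.75.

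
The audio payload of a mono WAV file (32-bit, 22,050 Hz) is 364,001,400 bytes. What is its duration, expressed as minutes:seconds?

Byte rate = 22,050 × 4 × 1 = 88,200 bytes/s.
Duration = 364,001,400 / 88,200 = 4,127 s.
4,127 s = 68:47.

68:47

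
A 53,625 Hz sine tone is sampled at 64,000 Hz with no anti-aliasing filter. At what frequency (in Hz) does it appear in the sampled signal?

Nyquist = 64,000/2 = 32,000 Hz; 53,625 Hz exceeds it.
Alias = |53,625 − 1×64,000| = |53,625 − 64,000| = 10,375 Hz.

10,375 Hz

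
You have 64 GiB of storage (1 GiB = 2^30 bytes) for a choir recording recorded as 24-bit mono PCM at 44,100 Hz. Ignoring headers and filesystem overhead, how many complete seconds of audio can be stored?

Uncompressed byte rate = 44,100 × 3 × 1 = 132,300 bytes/s.
Capacity = 64 × 1,073,741,824 = 68,719,476,736 bytes.
68,719,476,736 / 132,300 ≈ 519421.59 s → 519,421 seconds.

519,421 seconds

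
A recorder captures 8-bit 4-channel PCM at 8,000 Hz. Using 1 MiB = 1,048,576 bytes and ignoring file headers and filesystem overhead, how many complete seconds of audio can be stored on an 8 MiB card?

262 seconds

Uncompressed byte rate = 8,000 × 1 × 4 = 32,000 bytes/s.
Capacity = 8 × 1,048,576 = 8,388,608 bytes.
8,388,608 / 32,000 ≈ 262.14 s → 262 seconds.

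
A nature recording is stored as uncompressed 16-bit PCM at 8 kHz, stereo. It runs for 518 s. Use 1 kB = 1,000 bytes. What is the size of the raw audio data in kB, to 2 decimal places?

16576.00 kB

Bytes = 8,000 samples/s × 518 s × 2 bytes/sample × 2 ch = 16,576,000 bytes.
16,576,000 / 1,000 = 16576.00 kB.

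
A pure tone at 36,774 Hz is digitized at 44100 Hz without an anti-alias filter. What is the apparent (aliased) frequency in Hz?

7,326 Hz

Nyquist = 44,100/2 = 22,050 Hz; 36,774 Hz exceeds it.
Alias = |36,774 − 1×44,100| = |36,774 − 44,100| = 7,326 Hz.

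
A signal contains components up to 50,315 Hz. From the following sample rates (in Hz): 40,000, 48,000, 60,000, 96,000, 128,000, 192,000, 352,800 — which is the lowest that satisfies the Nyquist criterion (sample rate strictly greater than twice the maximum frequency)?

128,000 Hz

Need sample rate > 2 × 50,315 = 100,630 Hz.
Lowest listed rate above 100,630 Hz is 128,000 Hz.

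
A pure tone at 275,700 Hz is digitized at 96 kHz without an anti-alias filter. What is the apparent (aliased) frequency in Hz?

Nyquist = 96,000/2 = 48,000 Hz; 275,700 Hz exceeds it.
Alias = |275,700 − 3×96,000| = |275,700 − 288,000| = 12,300 Hz.

12,300 Hz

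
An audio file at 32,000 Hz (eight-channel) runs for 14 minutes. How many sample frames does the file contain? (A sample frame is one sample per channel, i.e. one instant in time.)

14 minutes = 840 s.
32,000 samples/s × 840 s = 26,880,000 frames.

26,880,000 sample frames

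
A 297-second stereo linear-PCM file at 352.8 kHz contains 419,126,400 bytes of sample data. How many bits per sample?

16 bits

Bytes per sample = 419,126,400 / (352,800 × 297 × 2) = 419,126,400 / 209,563,200 = 2.
Bit depth = 2 × 8 = 16 bits.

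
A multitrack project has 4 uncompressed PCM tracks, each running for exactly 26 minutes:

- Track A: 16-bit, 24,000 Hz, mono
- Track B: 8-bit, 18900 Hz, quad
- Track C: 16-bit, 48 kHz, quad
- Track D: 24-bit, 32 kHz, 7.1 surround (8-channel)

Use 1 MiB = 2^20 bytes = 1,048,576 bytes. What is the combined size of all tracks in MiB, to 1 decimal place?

1897.8 MiB

exactly 26 minutes = 1,560 s.
Track A: 24,000 × 1,560 × 2 × 1 = 74,880,000 bytes.
Track B: 18,900 × 1,560 × 1 × 4 = 117,936,000 bytes.
Track C: 48,000 × 1,560 × 2 × 4 = 599,040,000 bytes.
Track D: 32,000 × 1,560 × 3 × 8 = 1,198,080,000 bytes.
Total = 1,989,936,000 bytes = 1897.8 MiB.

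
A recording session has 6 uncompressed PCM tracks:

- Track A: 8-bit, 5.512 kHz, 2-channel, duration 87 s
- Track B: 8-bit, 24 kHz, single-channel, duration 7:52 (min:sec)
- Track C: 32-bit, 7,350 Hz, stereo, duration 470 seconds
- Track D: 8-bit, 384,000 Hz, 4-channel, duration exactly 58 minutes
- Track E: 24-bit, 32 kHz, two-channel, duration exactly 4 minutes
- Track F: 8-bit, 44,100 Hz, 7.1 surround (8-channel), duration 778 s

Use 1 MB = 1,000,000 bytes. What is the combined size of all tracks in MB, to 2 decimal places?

5705.76 MB

Track A: 5,512 × 87 × 1 × 2 = 959,088 bytes.
Track B: 7:52 (min:sec) = 472 s; 24,000 × 472 × 1 × 1 = 11,328,000 bytes.
Track C: 7,350 × 470 × 4 × 2 = 27,636,000 bytes.
Track D: exactly 58 minutes = 3,480 s; 384,000 × 3,480 × 1 × 4 = 5,345,280,000 bytes.
Track E: exactly 4 minutes = 240 s; 32,000 × 240 × 3 × 2 = 46,080,000 bytes.
Track F: 44,100 × 778 × 1 × 8 = 274,478,400 bytes.
Total = 5,705,761,488 bytes = 5705.76 MB.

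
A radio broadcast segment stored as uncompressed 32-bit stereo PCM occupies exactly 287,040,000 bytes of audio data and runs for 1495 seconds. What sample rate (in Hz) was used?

24,000 Hz

Bytes = sample_rate × seconds × bytes_per_sample × channels.
sample_rate = 287,040,000 / (1,495 × 4 × 2) = 287,040,000 / 11,960 = 24,000 Hz.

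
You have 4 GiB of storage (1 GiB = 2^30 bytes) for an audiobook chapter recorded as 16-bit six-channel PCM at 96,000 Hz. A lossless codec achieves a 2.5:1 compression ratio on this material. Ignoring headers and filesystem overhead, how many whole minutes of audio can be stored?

Uncompressed byte rate = 96,000 × 2 × 6 = 1,152,000 bytes/s.
After 2.5:1 compression, effective rate ≈ 460800 bytes/s.
Capacity = 4 × 1,073,741,824 = 4,294,967,296 bytes.
4,294,967,296 / effective rate ≈ 9320.68 s → 155 minutes.

155 minutes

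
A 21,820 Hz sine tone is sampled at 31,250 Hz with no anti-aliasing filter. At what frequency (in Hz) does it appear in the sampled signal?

Nyquist = 31,250/2 = 15,625 Hz; 21,820 Hz exceeds it.
Alias = |21,820 − 1×31,250| = |21,820 − 31,250| = 9,430 Hz.

9,430 Hz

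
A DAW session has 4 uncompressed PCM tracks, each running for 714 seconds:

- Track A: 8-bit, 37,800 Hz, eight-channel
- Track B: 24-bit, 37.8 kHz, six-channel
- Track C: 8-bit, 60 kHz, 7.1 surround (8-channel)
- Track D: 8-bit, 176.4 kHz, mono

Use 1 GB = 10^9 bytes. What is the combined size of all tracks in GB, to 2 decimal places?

Track A: 37,800 × 714 × 1 × 8 = 215,913,600 bytes.
Track B: 37,800 × 714 × 3 × 6 = 485,805,600 bytes.
Track C: 60,000 × 714 × 1 × 8 = 342,720,000 bytes.
Track D: 176,400 × 714 × 1 × 1 = 125,949,600 bytes.
Total = 1,170,388,800 bytes = 1.17 GB.

1.17 GB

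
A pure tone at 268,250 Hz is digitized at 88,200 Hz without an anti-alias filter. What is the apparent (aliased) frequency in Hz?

Nyquist = 88,200/2 = 44,100 Hz; 268,250 Hz exceeds it.
Alias = |268,250 − 3×88,200| = |268,250 − 264,600| = 3,650 Hz.

3,650 Hz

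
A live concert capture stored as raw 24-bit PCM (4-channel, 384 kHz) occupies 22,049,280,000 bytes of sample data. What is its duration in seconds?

Byte rate = 384,000 × 3 × 4 = 4,608,000 bytes/s.
Duration = 22,049,280,000 / 4,608,000 = 4,785 s.

4,785 seconds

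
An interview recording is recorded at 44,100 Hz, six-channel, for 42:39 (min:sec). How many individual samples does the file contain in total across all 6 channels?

42:39 (min:sec) = 2,559 s.
44,100 × 2,559 s × 6 ch = 677,111,400 samples.

677,111,400 samples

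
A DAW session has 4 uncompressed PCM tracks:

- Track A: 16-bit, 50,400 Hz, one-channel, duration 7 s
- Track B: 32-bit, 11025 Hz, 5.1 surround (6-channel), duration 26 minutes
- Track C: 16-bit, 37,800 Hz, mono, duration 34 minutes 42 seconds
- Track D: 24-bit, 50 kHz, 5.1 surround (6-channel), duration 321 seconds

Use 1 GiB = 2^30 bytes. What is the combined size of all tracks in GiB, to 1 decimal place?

0.8 GiB

Track A: 50,400 × 7 × 2 × 1 = 705,600 bytes.
Track B: 26 minutes = 1,560 s; 11,025 × 1,560 × 4 × 6 = 412,776,000 bytes.
Track C: 34 minutes 42 seconds = 2,082 s; 37,800 × 2,082 × 2 × 1 = 157,399,200 bytes.
Track D: 50,000 × 321 × 3 × 6 = 288,900,000 bytes.
Total = 859,780,800 bytes = 0.8 GiB.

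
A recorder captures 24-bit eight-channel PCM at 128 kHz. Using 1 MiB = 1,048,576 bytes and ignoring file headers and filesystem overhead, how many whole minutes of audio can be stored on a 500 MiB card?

2 minutes

Uncompressed byte rate = 128,000 × 3 × 8 = 3,072,000 bytes/s.
Capacity = 500 × 1,048,576 = 524,288,000 bytes.
524,288,000 / 3,072,000 ≈ 170.67 s → 2 minutes.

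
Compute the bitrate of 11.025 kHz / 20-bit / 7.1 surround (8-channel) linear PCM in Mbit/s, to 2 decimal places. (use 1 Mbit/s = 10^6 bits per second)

Bit rate = 11,025 × 20 × 8 = 1,764,000 bits/s.
= 1.76 Mbit/s.

1.76 Mbit/s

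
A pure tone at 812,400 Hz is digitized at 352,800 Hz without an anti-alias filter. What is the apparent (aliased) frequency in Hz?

106,800 Hz

Nyquist = 352,800/2 = 176,400 Hz; 812,400 Hz exceeds it.
Alias = |812,400 − 2×352,800| = |812,400 − 705,600| = 106,800 Hz.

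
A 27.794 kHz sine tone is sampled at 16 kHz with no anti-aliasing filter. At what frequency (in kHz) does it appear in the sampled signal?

4.206 kHz

Nyquist = 16,000/2 = 8,000 Hz; 27,794 Hz exceeds it.
Alias = |27,794 − 2×16,000| = |27,794 − 32,000| = 4,206 Hz = 4.206 kHz.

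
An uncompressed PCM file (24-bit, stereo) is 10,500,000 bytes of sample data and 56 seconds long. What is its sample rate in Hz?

Bytes = sample_rate × seconds × bytes_per_sample × channels.
sample_rate = 10,500,000 / (56 × 3 × 2) = 10,500,000 / 336 = 31,250 Hz.

31,250 Hz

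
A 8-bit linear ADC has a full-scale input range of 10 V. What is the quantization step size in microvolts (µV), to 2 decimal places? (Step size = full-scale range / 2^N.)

10 V / 2^8 = 10 / 256 V = 39062.50 µV.

39062.50 µV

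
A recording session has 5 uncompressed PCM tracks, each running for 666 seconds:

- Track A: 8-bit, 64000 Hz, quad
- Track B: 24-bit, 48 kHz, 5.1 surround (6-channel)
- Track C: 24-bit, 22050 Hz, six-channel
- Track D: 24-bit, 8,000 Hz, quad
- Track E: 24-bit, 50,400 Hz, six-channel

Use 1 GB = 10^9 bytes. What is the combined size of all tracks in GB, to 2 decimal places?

Track A: 64,000 × 666 × 1 × 4 = 170,496,000 bytes.
Track B: 48,000 × 666 × 3 × 6 = 575,424,000 bytes.
Track C: 22,050 × 666 × 3 × 6 = 264,335,400 bytes.
Track D: 8,000 × 666 × 3 × 4 = 63,936,000 bytes.
Track E: 50,400 × 666 × 3 × 6 = 604,195,200 bytes.
Total = 1,678,386,600 bytes = 1.68 GB.

1.68 GB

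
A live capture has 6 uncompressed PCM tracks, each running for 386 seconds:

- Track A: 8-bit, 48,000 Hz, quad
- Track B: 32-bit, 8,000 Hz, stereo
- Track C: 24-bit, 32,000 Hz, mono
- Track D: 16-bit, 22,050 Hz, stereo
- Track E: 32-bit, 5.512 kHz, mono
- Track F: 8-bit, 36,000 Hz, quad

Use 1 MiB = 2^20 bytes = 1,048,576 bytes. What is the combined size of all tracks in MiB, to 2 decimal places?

223.17 MiB

Track A: 48,000 × 386 × 1 × 4 = 74,112,000 bytes.
Track B: 8,000 × 386 × 4 × 2 = 24,704,000 bytes.
Track C: 32,000 × 386 × 3 × 1 = 37,056,000 bytes.
Track D: 22,050 × 386 × 2 × 2 = 34,045,200 bytes.
Track E: 5,512 × 386 × 4 × 1 = 8,510,528 bytes.
Track F: 36,000 × 386 × 1 × 4 = 55,584,000 bytes.
Total = 234,011,728 bytes = 223.17 MiB.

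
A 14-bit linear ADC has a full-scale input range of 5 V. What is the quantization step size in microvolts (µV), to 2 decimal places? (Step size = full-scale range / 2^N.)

5 V / 2^14 = 5 / 16,384 V = 305.18 µV.

305.18 µV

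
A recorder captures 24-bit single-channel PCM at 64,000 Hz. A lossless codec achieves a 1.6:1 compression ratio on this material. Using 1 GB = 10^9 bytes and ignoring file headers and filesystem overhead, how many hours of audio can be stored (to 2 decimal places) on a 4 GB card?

9.26 hours

Uncompressed byte rate = 64,000 × 3 × 1 = 192,000 bytes/s.
After 1.6:1 compression, effective rate ≈ 120000 bytes/s.
Capacity = 4 × 1,000,000,000 = 4,000,000,000 bytes.
4,000,000,000 / effective rate ≈ 33333.33 s → 9.26 hours.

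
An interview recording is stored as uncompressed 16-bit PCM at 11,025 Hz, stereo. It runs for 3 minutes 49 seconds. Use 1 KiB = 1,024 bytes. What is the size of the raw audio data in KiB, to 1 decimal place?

9862.2 KiB

Duration = 3 minutes 49 seconds = 229 s.
Bytes = 11,025 samples/s × 229 s × 2 bytes/sample × 2 ch = 10,098,900 bytes.
10,098,900 / 1,024 = 9862.2 KiB.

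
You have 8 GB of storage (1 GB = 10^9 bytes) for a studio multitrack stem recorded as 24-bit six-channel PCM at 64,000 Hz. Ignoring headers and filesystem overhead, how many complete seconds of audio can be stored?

Uncompressed byte rate = 64,000 × 3 × 6 = 1,152,000 bytes/s.
Capacity = 8 × 1,000,000,000 = 8,000,000,000 bytes.
8,000,000,000 / 1,152,000 ≈ 6944.44 s → 6,944 seconds.

6,944 seconds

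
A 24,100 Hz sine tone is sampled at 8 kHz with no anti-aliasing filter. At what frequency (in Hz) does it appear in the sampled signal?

100 Hz

Nyquist = 8,000/2 = 4,000 Hz; 24,100 Hz exceeds it.
Alias = |24,100 − 3×8,000| = |24,100 − 24,000| = 100 Hz.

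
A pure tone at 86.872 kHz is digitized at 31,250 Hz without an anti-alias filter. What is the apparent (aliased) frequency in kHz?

6.878 kHz

Nyquist = 31,250/2 = 15,625 Hz; 86,872 Hz exceeds it.
Alias = |86,872 − 3×31,250| = |86,872 − 93,750| = 6,878 Hz = 6.878 kHz.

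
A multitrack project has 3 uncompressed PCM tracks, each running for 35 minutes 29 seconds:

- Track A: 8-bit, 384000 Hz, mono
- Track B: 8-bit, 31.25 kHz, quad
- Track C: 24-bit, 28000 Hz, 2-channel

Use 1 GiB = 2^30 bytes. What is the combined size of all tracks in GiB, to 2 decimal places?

35 minutes 29 seconds = 2,129 s.
Track A: 384,000 × 2,129 × 1 × 1 = 817,536,000 bytes.
Track B: 31,250 × 2,129 × 1 × 4 = 266,125,000 bytes.
Track C: 28,000 × 2,129 × 3 × 2 = 357,672,000 bytes.
Total = 1,441,333,000 bytes = 1.34 GiB.

1.34 GiB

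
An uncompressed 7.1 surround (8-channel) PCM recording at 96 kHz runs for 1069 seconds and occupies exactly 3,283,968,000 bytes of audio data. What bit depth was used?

Bytes per sample = 3,283,968,000 / (96,000 × 1,069 × 8) = 3,283,968,000 / 820,992,000 = 4.
Bit depth = 4 × 8 = 32 bits.

32 bits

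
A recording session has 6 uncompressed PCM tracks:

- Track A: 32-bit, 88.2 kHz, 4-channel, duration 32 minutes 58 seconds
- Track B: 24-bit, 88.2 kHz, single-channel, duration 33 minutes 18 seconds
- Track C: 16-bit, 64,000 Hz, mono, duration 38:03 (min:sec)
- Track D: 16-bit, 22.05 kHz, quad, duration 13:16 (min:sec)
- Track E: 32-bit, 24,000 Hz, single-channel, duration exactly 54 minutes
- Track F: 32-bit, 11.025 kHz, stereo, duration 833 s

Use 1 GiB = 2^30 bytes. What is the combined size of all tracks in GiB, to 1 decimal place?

Track A: 32 minutes 58 seconds = 1,978 s; 88,200 × 1,978 × 4 × 4 = 2,791,353,600 bytes.
Track B: 33 minutes 18 seconds = 1,998 s; 88,200 × 1,998 × 3 × 1 = 528,670,800 bytes.
Track C: 38:03 (min:sec) = 2,283 s; 64,000 × 2,283 × 2 × 1 = 292,224,000 bytes.
Track D: 13:16 (min:sec) = 796 s; 22,050 × 796 × 2 × 4 = 140,414,400 bytes.
Track E: exactly 54 minutes = 3,240 s; 24,000 × 3,240 × 4 × 1 = 311,040,000 bytes.
Track F: 11,025 × 833 × 4 × 2 = 73,470,600 bytes.
Total = 4,137,173,400 bytes = 3.9 GiB.

3.9 GiB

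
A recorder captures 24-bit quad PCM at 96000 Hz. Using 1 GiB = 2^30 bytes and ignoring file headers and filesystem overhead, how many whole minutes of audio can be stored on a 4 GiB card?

Uncompressed byte rate = 96,000 × 3 × 4 = 1,152,000 bytes/s.
Capacity = 4 × 1,073,741,824 = 4,294,967,296 bytes.
4,294,967,296 / 1,152,000 ≈ 3728.27 s → 62 minutes.

62 minutes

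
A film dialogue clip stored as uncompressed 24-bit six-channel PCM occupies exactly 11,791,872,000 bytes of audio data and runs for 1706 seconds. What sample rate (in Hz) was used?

Bytes = sample_rate × seconds × bytes_per_sample × channels.
sample_rate = 11,791,872,000 / (1,706 × 3 × 6) = 11,791,872,000 / 30,708 = 384,000 Hz.

384,000 Hz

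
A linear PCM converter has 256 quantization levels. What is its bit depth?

log2(256) = 8.

8 bits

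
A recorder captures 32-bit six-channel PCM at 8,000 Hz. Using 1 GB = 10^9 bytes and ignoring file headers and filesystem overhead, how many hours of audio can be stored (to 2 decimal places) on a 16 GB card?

Uncompressed byte rate = 8,000 × 4 × 6 = 192,000 bytes/s.
Capacity = 16 × 1,000,000,000 = 16,000,000,000 bytes.
16,000,000,000 / 192,000 ≈ 83333.33 s → 23.15 hours.

23.15 hours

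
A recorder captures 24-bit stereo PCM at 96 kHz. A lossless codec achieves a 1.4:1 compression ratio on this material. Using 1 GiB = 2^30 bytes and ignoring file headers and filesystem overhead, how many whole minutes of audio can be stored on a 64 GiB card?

2,783 minutes

Uncompressed byte rate = 96,000 × 3 × 2 = 576,000 bytes/s.
After 1.4:1 compression, effective rate ≈ 411428.57 bytes/s.
Capacity = 64 × 1,073,741,824 = 68,719,476,736 bytes.
68,719,476,736 / effective rate ≈ 167026.51 s → 2,783 minutes.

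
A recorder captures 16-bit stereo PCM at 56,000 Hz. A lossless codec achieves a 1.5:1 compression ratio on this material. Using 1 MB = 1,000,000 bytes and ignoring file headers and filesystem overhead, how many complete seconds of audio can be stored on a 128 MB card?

Uncompressed byte rate = 56,000 × 2 × 2 = 224,000 bytes/s.
After 1.5:1 compression, effective rate ≈ 149333.33 bytes/s.
Capacity = 128 × 1,000,000 = 128,000,000 bytes.
128,000,000 / effective rate ≈ 857.14 s → 857 seconds.

857 seconds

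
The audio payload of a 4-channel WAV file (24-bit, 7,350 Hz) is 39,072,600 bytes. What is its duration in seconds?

443 seconds

Byte rate = 7,350 × 3 × 4 = 88,200 bytes/s.
Duration = 39,072,600 / 88,200 = 443 s.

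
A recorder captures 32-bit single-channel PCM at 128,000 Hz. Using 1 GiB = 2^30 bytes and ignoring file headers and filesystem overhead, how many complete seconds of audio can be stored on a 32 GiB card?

Uncompressed byte rate = 128,000 × 4 × 1 = 512,000 bytes/s.
Capacity = 32 × 1,073,741,824 = 34,359,738,368 bytes.
34,359,738,368 / 512,000 ≈ 67108.86 s → 67,108 seconds.

67,108 seconds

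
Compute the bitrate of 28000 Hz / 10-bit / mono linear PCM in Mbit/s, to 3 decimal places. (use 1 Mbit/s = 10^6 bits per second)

0.280 Mbit/s

Bit rate = 28,000 × 10 × 1 = 280,000 bits/s.
= 0.280 Mbit/s.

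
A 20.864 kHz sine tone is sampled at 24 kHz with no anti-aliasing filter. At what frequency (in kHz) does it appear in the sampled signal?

3.136 kHz

Nyquist = 24,000/2 = 12,000 Hz; 20,864 Hz exceeds it.
Alias = |20,864 − 1×24,000| = |20,864 − 24,000| = 3,136 Hz = 3.136 kHz.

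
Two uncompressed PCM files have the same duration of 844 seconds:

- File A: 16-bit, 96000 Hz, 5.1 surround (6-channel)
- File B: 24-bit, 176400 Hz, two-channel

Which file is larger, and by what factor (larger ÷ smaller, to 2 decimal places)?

File A: 96,000 × 2 × 6 = 1,152,000 bytes/s.
File B: 176,400 × 3 × 2 = 1,058,400 bytes/s.
File A is larger; ratio = 972,288,000 / 893,289,600 = 1.09.

File A, by a factor of 1.09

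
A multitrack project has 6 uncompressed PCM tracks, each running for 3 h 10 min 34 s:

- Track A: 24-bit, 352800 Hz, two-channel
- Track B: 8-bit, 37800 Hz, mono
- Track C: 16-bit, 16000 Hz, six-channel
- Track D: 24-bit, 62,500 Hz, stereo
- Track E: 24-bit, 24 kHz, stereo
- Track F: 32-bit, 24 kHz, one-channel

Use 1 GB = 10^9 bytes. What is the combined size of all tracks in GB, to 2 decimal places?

3 h 10 min 34 s = 11,434 s.
Track A: 352,800 × 11,434 × 3 × 2 = 24,203,491,200 bytes.
Track B: 37,800 × 11,434 × 1 × 1 = 432,205,200 bytes.
Track C: 16,000 × 11,434 × 2 × 6 = 2,195,328,000 bytes.
Track D: 62,500 × 11,434 × 3 × 2 = 4,287,750,000 bytes.
Track E: 24,000 × 11,434 × 3 × 2 = 1,646,496,000 bytes.
Track F: 24,000 × 11,434 × 4 × 1 = 1,097,664,000 bytes.
Total = 33,862,934,400 bytes = 33.86 GB.

33.86 GB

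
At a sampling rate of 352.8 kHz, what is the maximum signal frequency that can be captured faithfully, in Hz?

176,400 Hz

Nyquist frequency = sample rate / 2 = 352,800 / 2 = 176,400 Hz.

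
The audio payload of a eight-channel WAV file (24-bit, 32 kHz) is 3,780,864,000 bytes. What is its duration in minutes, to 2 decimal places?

Byte rate = 32,000 × 3 × 8 = 768,000 bytes/s.
Duration = 3,780,864,000 / 768,000 = 4,923 s.
4,923 s / 60 = 82.05 minutes.

82.05 minutes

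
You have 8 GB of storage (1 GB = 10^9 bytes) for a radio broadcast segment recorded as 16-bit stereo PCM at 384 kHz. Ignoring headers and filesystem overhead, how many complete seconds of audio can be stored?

5,208 seconds

Uncompressed byte rate = 384,000 × 2 × 2 = 1,536,000 bytes/s.
Capacity = 8 × 1,000,000,000 = 8,000,000,000 bytes.
8,000,000,000 / 1,536,000 ≈ 5208.33 s → 5,208 seconds.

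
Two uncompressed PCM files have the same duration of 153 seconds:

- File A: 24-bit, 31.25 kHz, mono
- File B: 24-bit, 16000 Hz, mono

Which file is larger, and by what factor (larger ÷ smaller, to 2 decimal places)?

File A, by a factor of 1.95

File A: 31,250 × 3 × 1 = 93,750 bytes/s.
File B: 16,000 × 3 × 1 = 48,000 bytes/s.
File A is larger; ratio = 14,343,750 / 7,344,000 = 1.95.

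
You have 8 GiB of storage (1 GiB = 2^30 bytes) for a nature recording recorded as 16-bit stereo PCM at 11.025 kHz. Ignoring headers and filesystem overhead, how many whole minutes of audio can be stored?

Uncompressed byte rate = 11,025 × 2 × 2 = 44,100 bytes/s.
Capacity = 8 × 1,073,741,824 = 8,589,934,592 bytes.
8,589,934,592 / 44,100 ≈ 194783.1 s → 3,246 minutes.

3,246 minutes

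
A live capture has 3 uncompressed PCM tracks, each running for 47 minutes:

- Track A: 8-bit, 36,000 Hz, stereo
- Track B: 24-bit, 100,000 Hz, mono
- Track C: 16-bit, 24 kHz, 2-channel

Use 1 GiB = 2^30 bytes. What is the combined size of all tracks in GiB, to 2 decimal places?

47 minutes = 2,820 s.
Track A: 36,000 × 2,820 × 1 × 2 = 203,040,000 bytes.
Track B: 100,000 × 2,820 × 3 × 1 = 846,000,000 bytes.
Track C: 24,000 × 2,820 × 2 × 2 = 270,720,000 bytes.
Total = 1,319,760,000 bytes = 1.23 GiB.

1.23 GiB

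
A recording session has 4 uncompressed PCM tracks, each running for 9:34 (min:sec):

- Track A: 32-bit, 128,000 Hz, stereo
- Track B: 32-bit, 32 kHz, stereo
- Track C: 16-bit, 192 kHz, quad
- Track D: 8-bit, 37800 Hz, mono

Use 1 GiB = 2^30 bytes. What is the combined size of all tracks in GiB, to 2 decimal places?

1.53 GiB

9:34 (min:sec) = 574 s.
Track A: 128,000 × 574 × 4 × 2 = 587,776,000 bytes.
Track B: 32,000 × 574 × 4 × 2 = 146,944,000 bytes.
Track C: 192,000 × 574 × 2 × 4 = 881,664,000 bytes.
Track D: 37,800 × 574 × 1 × 1 = 21,697,200 bytes.
Total = 1,638,081,200 bytes = 1.53 GiB.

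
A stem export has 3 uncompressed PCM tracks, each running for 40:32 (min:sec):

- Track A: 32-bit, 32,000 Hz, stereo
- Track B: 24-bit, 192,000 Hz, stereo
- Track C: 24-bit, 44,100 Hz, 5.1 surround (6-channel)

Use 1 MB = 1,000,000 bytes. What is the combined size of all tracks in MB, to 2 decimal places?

40:32 (min:sec) = 2,432 s.
Track A: 32,000 × 2,432 × 4 × 2 = 622,592,000 bytes.
Track B: 192,000 × 2,432 × 3 × 2 = 2,801,664,000 bytes.
Track C: 44,100 × 2,432 × 3 × 6 = 1,930,521,600 bytes.
Total = 5,354,777,600 bytes = 5354.78 MB.

5354.78 MB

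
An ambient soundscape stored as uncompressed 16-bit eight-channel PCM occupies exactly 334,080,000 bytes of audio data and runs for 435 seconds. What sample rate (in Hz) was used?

Bytes = sample_rate × seconds × bytes_per_sample × channels.
sample_rate = 334,080,000 / (435 × 2 × 8) = 334,080,000 / 6,960 = 48,000 Hz.

48,000 Hz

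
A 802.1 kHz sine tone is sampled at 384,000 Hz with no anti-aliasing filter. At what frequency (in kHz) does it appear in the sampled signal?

Nyquist = 384,000/2 = 192,000 Hz; 802,100 Hz exceeds it.
Alias = |802,100 − 2×384,000| = |802,100 − 768,000| = 34,100 Hz = 34.1 kHz.

34.1 kHz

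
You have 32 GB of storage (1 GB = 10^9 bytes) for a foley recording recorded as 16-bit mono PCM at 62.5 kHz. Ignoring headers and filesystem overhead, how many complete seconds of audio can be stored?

256,000 seconds

Uncompressed byte rate = 62,500 × 2 × 1 = 125,000 bytes/s.
Capacity = 32 × 1,000,000,000 = 32,000,000,000 bytes.
32,000,000,000 / 125,000 ≈ 256000 s → 256,000 seconds.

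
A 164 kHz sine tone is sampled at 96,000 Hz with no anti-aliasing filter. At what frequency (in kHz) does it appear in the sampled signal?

28 kHz

Nyquist = 96,000/2 = 48,000 Hz; 164,000 Hz exceeds it.
Alias = |164,000 − 2×96,000| = |164,000 − 192,000| = 28,000 Hz = 28 kHz.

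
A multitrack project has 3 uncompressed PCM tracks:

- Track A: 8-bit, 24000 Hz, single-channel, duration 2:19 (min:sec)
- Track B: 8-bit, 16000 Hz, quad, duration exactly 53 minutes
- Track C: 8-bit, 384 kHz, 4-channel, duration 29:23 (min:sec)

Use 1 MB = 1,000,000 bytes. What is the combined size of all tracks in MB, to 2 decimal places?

Track A: 2:19 (min:sec) = 139 s; 24,000 × 139 × 1 × 1 = 3,336,000 bytes.
Track B: exactly 53 minutes = 3,180 s; 16,000 × 3,180 × 1 × 4 = 203,520,000 bytes.
Track C: 29:23 (min:sec) = 1,763 s; 384,000 × 1,763 × 1 × 4 = 2,707,968,000 bytes.
Total = 2,914,824,000 bytes = 2914.82 MB.

2914.82 MB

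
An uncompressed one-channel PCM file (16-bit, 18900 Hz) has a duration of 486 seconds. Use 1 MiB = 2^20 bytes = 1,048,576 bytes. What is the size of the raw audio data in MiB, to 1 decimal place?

17.5 MiB

Bytes = 18,900 samples/s × 486 s × 2 bytes/sample × 1 ch = 18,370,800 bytes.
18,370,800 / 1,048,576 = 17.5 MiB.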